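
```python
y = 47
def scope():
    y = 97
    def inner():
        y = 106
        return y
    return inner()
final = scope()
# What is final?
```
106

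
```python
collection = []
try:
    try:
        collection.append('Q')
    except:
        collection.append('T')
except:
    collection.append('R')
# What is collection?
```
['Q']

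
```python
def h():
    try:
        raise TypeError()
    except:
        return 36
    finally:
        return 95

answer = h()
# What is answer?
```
95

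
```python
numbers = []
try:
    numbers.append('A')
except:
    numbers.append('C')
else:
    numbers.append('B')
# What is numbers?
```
['A', 'B']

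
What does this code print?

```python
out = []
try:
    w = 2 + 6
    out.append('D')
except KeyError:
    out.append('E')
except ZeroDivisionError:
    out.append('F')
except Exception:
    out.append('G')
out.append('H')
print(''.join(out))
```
DH

No exception, try block completes normally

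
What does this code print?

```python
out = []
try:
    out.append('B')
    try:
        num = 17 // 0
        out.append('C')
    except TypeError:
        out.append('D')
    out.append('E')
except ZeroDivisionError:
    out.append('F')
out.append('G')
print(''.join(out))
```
BFG

Inner handler doesn't match, propagates to outer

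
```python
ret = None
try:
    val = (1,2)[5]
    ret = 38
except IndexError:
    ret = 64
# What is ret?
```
64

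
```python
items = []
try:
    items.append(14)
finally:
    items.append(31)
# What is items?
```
[14, 31]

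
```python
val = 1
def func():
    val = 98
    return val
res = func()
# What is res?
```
98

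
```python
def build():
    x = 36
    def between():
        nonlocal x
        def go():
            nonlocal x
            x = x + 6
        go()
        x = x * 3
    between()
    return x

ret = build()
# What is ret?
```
126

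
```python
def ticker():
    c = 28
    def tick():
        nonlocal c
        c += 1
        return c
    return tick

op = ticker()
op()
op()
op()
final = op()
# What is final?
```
32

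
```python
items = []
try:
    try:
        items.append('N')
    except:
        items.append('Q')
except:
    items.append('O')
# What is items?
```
['N']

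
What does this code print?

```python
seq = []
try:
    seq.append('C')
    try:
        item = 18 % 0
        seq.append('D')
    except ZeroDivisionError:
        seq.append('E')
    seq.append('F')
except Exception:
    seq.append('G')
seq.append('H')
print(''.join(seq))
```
CEFH

Inner exception caught by inner handler, outer continues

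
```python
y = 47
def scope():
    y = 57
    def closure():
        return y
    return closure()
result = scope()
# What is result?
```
57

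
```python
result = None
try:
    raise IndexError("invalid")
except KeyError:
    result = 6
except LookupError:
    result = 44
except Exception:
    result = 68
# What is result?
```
44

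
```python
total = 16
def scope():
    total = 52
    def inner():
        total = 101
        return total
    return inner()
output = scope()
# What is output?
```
101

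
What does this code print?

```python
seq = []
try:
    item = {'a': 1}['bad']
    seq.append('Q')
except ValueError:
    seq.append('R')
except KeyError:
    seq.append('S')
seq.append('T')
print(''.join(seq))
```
ST

KeyError is caught by its specific handler, not ValueError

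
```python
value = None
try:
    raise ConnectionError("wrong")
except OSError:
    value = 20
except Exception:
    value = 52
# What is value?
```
20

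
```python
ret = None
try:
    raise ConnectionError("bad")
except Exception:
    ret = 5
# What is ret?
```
5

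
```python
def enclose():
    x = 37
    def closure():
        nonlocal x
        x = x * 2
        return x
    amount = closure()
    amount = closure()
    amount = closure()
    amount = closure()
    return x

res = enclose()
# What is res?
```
592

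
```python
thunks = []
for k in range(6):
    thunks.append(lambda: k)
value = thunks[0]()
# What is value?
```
5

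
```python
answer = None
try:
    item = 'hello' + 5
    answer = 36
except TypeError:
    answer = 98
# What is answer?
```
98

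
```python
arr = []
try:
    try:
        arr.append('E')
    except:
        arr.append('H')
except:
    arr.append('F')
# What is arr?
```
['E']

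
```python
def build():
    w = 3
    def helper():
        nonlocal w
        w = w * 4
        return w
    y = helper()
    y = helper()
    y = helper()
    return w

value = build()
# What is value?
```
192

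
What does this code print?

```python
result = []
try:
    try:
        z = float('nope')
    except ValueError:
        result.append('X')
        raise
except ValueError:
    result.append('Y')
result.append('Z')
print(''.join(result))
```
XYZ

raise without argument re-raises current exception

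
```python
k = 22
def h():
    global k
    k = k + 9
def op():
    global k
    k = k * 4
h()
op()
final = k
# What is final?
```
124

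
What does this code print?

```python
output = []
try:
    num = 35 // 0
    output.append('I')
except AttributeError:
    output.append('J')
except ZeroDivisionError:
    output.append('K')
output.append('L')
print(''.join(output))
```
KL

ZeroDivisionError is caught by its specific handler, not AttributeError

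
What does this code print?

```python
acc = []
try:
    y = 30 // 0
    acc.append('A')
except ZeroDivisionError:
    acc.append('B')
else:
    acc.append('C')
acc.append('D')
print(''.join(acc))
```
BD

else block skipped when exception is caught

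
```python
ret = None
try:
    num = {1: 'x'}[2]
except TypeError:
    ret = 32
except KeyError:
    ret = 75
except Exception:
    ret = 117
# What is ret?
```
75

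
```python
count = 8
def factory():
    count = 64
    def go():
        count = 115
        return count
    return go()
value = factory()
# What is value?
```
115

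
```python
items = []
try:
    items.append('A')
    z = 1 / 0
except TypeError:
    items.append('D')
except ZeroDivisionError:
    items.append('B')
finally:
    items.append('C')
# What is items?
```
['A', 'B', 'C']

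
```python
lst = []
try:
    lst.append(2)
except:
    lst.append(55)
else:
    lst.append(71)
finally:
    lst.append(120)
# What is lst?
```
[2, 71, 120]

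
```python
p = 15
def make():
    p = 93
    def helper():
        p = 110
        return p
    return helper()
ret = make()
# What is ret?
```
110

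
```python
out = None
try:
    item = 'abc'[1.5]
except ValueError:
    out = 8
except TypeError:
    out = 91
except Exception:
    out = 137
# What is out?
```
91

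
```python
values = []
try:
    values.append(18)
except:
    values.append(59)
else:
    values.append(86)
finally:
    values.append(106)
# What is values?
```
[18, 86, 106]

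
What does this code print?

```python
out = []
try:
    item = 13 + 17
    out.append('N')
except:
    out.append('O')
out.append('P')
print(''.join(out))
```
NP

No exception, try block completes normally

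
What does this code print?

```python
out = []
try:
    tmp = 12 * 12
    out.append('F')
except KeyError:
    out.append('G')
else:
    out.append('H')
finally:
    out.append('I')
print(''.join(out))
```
FHI

else runs before finally when no exception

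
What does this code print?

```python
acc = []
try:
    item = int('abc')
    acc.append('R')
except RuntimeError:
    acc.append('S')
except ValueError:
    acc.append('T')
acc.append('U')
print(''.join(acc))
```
TU

ValueError is caught by its specific handler, not RuntimeError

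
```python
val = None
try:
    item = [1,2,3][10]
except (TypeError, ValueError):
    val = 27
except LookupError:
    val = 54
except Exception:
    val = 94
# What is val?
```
54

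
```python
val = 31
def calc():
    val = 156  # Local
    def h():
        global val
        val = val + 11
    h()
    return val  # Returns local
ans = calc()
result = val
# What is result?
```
42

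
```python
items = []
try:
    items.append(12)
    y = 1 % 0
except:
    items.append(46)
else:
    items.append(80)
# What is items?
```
[12, 46]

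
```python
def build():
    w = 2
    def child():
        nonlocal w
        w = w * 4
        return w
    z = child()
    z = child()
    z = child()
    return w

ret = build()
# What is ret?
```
128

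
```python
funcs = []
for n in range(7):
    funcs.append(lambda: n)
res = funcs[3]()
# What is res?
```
6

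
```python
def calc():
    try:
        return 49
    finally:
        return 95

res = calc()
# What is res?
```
95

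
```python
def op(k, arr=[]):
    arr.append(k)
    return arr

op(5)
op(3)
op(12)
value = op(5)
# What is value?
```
[5, 3, 12, 5]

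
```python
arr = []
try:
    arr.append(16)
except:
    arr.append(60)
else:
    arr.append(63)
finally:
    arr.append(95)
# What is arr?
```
[16, 63, 95]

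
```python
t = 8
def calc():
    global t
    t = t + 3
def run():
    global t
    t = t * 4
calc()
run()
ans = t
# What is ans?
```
44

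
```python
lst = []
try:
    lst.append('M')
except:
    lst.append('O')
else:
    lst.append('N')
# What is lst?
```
['M', 'N']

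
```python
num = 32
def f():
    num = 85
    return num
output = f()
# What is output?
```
85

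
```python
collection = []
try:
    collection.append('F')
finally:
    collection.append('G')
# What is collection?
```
['F', 'G']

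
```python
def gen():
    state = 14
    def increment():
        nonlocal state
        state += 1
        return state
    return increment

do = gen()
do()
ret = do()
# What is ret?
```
16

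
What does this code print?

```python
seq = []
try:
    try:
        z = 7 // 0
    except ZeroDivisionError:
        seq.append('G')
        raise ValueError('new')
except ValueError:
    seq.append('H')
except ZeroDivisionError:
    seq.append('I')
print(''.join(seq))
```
GH

New ValueError raised, caught by outer ValueError handler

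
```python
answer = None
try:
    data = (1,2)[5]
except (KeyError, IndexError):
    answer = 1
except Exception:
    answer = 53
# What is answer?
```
1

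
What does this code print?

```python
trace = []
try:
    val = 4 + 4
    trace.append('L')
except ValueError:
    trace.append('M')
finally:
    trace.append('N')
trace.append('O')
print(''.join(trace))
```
LNO

finally runs after normal execution too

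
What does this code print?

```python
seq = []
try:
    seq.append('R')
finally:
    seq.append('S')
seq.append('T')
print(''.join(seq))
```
RST

try/finally without except, no exception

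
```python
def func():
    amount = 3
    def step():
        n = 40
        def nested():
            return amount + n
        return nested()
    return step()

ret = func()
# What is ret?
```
43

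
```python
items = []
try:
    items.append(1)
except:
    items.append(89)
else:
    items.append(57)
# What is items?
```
[1, 57]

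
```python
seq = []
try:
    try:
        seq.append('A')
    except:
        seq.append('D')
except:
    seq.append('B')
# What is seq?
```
['A']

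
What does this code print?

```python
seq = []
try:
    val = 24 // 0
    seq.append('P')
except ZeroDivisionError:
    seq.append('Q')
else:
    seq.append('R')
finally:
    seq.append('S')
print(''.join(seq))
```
QS

Exception: except runs, else skipped, finally runs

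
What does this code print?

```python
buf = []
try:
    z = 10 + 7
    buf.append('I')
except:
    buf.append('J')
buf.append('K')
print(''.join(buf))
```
IK

No exception, try block completes normally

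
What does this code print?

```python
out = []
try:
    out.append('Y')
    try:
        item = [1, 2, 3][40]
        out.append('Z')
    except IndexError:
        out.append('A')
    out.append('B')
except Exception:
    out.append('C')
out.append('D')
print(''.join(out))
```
YABD

Inner exception caught by inner handler, outer continues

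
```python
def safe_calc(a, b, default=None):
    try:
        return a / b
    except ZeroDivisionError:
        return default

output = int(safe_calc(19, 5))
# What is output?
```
3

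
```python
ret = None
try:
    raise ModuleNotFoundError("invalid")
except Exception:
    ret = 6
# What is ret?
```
6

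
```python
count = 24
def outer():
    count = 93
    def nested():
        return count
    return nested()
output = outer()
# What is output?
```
93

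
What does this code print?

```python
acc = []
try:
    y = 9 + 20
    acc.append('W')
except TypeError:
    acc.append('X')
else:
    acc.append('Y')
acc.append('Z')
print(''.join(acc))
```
WYZ

else block runs when no exception occurs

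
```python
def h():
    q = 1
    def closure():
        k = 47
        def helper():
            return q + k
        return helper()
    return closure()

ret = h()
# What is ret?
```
48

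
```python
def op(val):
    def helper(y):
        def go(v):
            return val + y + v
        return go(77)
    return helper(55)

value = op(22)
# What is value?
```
154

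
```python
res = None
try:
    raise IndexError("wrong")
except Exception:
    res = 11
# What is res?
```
11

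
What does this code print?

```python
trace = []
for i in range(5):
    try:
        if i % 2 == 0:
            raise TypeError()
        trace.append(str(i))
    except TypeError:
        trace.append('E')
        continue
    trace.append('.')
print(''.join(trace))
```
E1.E3.E

continue in except skips rest of loop body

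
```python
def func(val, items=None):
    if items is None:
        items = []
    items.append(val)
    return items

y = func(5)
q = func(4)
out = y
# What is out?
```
[5]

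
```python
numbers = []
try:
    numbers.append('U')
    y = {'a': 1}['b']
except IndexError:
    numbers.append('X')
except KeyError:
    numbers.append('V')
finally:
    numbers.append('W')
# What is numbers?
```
['U', 'V', 'W']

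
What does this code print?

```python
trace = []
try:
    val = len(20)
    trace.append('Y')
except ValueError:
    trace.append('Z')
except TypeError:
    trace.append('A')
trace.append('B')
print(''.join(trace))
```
AB

TypeError is caught by its specific handler, not ValueError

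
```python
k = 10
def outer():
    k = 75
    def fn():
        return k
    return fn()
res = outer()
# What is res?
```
75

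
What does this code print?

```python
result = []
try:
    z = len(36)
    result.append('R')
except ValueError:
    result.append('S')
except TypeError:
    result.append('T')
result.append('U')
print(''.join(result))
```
TU

TypeError is caught by its specific handler, not ValueError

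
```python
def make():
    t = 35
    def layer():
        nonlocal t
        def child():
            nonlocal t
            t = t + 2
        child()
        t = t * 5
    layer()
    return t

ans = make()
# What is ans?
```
185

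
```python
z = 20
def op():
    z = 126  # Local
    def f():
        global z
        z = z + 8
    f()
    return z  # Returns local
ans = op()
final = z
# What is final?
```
28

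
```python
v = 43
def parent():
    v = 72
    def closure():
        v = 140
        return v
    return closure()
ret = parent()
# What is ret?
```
140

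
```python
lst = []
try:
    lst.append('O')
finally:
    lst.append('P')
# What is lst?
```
['O', 'P']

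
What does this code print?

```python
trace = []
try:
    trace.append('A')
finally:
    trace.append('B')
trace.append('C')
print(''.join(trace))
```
ABC

try/finally without except, no exception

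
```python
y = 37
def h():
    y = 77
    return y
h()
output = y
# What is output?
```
37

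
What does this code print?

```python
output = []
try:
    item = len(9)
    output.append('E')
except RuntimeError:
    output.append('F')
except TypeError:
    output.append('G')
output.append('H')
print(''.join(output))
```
GH

TypeError is caught by its specific handler, not RuntimeError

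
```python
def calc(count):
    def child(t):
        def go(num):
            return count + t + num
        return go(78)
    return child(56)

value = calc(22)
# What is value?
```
156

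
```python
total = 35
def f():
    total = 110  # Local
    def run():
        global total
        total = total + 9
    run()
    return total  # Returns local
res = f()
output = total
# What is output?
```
44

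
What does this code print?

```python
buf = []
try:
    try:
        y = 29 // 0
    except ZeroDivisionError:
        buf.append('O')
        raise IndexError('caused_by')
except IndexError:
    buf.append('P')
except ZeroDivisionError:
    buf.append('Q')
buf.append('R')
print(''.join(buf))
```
OPR

IndexError raised and caught, original ZeroDivisionError not re-raised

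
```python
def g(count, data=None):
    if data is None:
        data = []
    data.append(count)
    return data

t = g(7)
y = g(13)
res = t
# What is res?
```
[7]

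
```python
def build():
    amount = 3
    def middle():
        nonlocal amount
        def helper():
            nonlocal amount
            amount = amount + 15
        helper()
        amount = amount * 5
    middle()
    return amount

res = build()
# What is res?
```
90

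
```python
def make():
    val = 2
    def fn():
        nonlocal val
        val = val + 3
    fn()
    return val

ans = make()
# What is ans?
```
5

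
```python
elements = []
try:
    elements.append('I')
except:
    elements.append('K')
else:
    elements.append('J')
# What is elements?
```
['I', 'J']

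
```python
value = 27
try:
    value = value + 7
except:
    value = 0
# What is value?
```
34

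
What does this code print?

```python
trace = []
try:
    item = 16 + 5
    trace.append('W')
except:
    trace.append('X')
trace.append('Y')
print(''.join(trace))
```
WY

No exception, try block completes normally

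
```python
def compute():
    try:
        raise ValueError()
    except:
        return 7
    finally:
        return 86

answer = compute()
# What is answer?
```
86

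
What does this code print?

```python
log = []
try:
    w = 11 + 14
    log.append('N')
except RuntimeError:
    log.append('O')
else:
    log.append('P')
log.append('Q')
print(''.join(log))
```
NPQ

else block runs when no exception occurs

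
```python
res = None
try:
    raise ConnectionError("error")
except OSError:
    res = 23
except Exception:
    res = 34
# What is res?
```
23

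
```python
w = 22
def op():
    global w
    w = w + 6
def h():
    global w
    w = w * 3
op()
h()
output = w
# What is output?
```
84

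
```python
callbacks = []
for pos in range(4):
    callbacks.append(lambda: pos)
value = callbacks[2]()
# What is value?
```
3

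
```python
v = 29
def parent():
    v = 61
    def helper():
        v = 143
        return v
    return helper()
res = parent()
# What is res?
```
143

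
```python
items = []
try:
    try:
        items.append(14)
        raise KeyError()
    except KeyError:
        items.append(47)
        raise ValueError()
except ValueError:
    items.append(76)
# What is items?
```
[14, 47, 76]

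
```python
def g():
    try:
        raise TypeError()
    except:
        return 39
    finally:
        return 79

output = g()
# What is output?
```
79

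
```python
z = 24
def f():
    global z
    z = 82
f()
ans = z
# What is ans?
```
82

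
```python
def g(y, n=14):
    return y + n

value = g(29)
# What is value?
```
43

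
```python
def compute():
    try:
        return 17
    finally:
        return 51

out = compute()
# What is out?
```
51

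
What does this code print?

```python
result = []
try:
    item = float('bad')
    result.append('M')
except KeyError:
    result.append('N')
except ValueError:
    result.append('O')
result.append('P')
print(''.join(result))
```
OP

ValueError is caught by its specific handler, not KeyError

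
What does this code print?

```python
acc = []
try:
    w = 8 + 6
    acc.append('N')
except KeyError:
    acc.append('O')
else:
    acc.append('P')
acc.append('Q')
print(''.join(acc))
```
NPQ

else block runs when no exception occurs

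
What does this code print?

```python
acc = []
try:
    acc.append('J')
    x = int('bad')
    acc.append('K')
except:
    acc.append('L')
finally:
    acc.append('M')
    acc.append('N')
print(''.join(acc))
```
JLMN

Code before exception runs, then except, then all of finally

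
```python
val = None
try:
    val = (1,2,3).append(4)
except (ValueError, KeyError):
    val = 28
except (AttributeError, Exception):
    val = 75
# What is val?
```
75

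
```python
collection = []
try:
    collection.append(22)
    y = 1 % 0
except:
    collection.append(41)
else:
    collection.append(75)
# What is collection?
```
[22, 41]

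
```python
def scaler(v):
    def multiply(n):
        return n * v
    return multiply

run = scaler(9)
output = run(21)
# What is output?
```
189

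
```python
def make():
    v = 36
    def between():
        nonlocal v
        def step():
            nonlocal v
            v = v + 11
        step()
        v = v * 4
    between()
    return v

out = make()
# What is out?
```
188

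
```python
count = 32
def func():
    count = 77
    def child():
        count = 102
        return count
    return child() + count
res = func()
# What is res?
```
179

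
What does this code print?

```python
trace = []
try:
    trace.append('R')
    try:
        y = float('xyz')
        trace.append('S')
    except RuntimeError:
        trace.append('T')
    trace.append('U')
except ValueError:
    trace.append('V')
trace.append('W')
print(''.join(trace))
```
RVW

Inner handler doesn't match, propagates to outer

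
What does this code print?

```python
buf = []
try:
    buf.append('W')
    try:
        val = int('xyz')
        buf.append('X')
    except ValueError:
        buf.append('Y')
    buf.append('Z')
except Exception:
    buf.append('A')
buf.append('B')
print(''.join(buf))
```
WYZB

Inner exception caught by inner handler, outer continues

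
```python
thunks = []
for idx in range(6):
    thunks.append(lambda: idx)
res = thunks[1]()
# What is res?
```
5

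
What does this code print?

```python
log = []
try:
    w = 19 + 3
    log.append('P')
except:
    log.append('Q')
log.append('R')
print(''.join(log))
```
PR

No exception, try block completes normally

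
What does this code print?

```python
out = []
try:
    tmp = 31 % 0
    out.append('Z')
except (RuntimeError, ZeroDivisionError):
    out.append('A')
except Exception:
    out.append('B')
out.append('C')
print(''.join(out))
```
AC

ZeroDivisionError matches tuple containing it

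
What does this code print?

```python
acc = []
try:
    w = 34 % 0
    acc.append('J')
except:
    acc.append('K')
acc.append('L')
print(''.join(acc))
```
KL

Exception raised in try, caught by bare except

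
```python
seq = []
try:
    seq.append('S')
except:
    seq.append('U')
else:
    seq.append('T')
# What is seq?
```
['S', 'T']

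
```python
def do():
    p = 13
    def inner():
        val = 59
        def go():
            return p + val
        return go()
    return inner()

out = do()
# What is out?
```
72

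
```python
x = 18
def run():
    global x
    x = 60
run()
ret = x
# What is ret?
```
60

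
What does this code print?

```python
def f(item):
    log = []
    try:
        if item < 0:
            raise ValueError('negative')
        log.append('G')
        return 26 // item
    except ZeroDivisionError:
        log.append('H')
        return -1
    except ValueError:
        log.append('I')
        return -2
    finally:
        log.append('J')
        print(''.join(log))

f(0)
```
GHJ

item=0 causes ZeroDivisionError, caught, finally prints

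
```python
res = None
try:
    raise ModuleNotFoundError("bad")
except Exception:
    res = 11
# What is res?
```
11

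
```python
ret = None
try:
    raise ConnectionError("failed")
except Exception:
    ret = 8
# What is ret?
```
8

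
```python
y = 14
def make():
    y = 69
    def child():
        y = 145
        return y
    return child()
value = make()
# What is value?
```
145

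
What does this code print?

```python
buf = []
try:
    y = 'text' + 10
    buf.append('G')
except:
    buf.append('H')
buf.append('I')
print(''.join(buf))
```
HI

Exception raised in try, caught by bare except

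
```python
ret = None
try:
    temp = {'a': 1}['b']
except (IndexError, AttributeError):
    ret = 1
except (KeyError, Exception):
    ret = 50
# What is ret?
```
50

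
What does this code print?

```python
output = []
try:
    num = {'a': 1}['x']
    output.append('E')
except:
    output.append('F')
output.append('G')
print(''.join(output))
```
FG

Exception raised in try, caught by bare except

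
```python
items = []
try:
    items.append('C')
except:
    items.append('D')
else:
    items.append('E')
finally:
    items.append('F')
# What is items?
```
['C', 'E', 'F']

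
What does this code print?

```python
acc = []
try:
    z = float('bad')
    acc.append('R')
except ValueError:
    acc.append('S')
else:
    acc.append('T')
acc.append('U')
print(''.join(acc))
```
SU

else block skipped when exception is caught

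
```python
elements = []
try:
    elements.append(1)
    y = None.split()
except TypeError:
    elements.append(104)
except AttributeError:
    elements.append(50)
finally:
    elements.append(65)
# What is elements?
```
[1, 50, 65]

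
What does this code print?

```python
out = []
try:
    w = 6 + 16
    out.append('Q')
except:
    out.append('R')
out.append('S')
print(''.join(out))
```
QS

No exception, try block completes normally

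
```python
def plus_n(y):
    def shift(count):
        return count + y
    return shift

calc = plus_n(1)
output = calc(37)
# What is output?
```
38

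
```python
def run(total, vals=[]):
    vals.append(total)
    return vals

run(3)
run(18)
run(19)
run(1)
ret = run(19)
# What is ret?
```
[3, 18, 19, 1, 19]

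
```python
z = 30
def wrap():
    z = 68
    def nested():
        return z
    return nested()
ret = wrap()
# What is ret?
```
68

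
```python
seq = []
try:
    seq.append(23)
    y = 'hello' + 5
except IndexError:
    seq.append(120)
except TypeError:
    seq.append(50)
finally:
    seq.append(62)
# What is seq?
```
[23, 50, 62]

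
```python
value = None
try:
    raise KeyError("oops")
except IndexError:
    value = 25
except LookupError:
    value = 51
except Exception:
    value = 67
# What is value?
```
51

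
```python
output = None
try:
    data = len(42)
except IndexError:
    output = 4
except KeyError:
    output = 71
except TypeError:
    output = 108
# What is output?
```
108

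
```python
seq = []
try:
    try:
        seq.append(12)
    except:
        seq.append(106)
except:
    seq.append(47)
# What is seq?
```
[12]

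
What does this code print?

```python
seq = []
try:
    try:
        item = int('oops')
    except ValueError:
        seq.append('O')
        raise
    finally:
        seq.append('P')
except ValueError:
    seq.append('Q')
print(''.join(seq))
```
OPQ

finally runs before re-raised exception propagates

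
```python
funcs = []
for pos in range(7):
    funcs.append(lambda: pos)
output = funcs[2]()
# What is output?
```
6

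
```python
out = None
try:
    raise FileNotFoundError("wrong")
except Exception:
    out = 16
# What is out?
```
16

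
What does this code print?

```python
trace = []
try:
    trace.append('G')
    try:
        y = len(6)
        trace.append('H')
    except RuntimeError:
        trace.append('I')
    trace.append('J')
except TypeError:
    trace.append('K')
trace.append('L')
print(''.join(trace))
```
GKL

Inner handler doesn't match, propagates to outer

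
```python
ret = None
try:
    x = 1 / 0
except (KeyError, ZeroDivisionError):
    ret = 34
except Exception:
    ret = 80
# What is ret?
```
34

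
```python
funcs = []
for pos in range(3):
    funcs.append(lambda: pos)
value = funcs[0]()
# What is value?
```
2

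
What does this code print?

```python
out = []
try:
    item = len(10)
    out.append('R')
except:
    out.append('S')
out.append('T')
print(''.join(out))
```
ST

Exception raised in try, caught by bare except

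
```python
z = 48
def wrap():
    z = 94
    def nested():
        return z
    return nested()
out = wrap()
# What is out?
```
94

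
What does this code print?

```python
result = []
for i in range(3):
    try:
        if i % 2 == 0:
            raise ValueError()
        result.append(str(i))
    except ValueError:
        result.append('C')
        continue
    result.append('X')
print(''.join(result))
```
C1XC

continue in except skips rest of loop body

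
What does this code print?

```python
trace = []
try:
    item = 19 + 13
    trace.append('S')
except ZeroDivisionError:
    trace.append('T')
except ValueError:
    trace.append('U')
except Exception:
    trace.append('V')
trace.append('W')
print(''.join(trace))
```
SW

No exception, try block completes normally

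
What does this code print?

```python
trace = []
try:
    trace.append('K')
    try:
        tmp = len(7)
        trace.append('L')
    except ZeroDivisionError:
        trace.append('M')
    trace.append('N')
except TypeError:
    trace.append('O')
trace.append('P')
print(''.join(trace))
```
KOP

Inner handler doesn't match, propagates to outer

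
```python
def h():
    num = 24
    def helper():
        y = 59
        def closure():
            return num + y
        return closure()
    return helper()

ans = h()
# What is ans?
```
83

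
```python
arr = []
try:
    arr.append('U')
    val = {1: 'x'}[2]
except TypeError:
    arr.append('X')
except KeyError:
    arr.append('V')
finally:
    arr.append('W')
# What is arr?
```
['U', 'V', 'W']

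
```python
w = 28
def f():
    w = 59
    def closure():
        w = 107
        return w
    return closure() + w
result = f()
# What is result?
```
166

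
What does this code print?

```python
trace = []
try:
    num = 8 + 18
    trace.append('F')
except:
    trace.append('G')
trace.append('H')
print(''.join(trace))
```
FH

No exception, try block completes normally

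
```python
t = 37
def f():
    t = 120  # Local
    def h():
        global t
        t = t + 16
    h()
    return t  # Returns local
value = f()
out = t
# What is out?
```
53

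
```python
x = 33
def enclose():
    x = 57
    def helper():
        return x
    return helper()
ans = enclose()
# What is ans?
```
57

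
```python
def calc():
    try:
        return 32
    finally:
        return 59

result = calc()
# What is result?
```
59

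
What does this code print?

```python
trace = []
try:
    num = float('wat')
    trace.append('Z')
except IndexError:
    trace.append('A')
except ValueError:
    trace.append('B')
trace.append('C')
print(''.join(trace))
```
BC

ValueError is caught by its specific handler, not IndexError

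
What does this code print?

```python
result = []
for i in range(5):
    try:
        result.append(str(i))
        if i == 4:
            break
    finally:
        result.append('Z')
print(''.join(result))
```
0Z1Z2Z3Z4Z

finally runs even when breaking out of loop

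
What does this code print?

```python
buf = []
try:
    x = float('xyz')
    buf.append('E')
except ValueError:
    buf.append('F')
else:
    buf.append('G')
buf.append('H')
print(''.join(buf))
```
FH

else block skipped when exception is caught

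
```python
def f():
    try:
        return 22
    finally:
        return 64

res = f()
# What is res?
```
64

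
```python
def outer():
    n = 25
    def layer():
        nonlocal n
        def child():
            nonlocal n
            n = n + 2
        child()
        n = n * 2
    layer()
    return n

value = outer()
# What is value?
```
54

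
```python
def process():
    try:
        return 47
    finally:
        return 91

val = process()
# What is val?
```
91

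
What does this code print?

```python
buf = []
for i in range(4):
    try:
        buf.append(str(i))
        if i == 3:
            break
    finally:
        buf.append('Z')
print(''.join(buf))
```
0Z1Z2Z3Z

finally runs even when breaking out of loop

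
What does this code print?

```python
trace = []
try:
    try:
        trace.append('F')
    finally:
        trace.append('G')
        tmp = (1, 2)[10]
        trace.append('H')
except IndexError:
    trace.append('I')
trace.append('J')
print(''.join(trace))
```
FGIJ

Exception in inner finally caught by outer except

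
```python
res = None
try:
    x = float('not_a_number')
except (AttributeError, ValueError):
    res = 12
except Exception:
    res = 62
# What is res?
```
12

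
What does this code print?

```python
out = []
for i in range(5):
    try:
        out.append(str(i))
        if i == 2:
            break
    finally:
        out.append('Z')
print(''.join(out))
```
0Z1Z2Z

finally runs even when breaking out of loop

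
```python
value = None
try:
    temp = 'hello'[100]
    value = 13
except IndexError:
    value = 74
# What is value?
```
74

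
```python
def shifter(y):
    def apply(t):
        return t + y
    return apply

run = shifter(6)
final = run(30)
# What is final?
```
36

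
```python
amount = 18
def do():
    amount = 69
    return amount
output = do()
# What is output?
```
69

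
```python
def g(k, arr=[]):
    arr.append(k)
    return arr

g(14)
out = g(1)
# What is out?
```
[14, 1]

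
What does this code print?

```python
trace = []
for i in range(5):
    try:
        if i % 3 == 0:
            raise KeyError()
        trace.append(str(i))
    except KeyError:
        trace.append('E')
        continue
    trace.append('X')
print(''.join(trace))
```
E1X2XE4X

continue in except skips rest of loop body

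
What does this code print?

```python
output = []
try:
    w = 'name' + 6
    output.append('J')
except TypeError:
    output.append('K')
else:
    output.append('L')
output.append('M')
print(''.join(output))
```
KM

else block skipped when exception is caught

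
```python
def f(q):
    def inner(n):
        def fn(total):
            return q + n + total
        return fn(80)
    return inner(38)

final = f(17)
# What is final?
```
135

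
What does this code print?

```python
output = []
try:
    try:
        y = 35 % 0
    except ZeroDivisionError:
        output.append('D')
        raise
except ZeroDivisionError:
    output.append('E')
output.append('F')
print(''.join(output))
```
DEF

raise without argument re-raises current exception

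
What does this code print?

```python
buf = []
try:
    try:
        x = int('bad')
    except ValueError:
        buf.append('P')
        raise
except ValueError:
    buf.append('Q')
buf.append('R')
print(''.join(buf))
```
PQR

raise without argument re-raises current exception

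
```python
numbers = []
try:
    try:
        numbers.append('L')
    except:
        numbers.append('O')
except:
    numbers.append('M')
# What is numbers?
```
['L']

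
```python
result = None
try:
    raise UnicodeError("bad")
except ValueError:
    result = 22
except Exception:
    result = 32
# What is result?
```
22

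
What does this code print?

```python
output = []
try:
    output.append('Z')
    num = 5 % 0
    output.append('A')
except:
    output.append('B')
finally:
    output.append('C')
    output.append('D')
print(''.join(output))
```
ZBCD

Code before exception runs, then except, then all of finally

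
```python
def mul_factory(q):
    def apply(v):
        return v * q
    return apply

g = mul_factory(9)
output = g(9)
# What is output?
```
81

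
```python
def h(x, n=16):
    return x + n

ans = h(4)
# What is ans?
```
20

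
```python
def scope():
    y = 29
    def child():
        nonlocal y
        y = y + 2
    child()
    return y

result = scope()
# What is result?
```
31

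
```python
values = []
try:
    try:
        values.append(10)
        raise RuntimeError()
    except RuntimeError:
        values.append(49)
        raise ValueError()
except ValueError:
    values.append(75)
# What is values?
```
[10, 49, 75]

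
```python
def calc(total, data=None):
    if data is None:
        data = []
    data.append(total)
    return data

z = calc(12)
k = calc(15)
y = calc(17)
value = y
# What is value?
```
[17]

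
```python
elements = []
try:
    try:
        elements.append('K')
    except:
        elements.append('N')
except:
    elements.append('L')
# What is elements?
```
['K']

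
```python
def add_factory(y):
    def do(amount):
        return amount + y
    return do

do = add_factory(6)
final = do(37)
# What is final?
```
43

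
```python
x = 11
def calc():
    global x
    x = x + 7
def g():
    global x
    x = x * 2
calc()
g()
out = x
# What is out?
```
36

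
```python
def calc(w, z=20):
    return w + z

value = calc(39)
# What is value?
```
59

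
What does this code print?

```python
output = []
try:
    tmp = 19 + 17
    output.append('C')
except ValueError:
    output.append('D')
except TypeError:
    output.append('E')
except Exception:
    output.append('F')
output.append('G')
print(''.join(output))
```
CG

No exception, try block completes normally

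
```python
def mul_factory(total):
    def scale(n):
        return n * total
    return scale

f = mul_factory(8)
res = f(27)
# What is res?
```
216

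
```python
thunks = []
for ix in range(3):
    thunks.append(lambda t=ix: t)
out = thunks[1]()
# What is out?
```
1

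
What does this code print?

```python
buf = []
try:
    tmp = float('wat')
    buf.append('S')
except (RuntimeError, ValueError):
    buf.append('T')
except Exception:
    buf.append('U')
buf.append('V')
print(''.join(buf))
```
TV

ValueError matches tuple containing it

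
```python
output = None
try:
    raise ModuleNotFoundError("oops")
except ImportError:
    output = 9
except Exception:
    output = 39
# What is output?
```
9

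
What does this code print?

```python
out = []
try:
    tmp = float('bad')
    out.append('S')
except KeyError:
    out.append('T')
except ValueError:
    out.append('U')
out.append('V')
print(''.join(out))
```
UV

ValueError is caught by its specific handler, not KeyError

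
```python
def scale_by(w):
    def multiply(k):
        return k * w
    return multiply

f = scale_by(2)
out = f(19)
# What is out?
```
38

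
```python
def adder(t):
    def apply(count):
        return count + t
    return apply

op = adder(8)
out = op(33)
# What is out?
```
41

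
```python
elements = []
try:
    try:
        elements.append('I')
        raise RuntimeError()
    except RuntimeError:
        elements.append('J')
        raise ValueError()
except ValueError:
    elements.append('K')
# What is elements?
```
['I', 'J', 'K']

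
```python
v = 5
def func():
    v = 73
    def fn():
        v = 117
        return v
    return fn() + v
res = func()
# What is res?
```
190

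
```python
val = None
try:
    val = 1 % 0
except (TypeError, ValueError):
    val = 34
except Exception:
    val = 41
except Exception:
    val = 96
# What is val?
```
41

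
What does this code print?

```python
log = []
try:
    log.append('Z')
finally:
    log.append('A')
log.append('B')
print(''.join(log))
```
ZAB

try/finally without except, no exception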